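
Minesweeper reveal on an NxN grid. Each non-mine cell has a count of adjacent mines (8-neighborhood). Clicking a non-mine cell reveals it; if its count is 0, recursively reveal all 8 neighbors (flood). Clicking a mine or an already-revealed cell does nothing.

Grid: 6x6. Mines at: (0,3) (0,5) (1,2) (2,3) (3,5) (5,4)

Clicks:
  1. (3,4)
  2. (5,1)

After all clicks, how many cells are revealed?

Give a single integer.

Answer: 20

Derivation:
Click 1 (3,4) count=2: revealed 1 new [(3,4)] -> total=1
Click 2 (5,1) count=0: revealed 19 new [(0,0) (0,1) (1,0) (1,1) (2,0) (2,1) (2,2) (3,0) (3,1) (3,2) (3,3) (4,0) (4,1) (4,2) (4,3) (5,0) (5,1) (5,2) (5,3)] -> total=20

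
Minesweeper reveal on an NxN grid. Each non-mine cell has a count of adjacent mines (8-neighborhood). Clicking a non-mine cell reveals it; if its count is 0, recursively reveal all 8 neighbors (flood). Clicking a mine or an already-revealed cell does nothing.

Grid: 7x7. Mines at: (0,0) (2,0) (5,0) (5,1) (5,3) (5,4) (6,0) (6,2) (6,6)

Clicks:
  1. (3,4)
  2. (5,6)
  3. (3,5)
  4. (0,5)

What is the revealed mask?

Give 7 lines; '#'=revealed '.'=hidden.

Click 1 (3,4) count=0: revealed 32 new [(0,1) (0,2) (0,3) (0,4) (0,5) (0,6) (1,1) (1,2) (1,3) (1,4) (1,5) (1,6) (2,1) (2,2) (2,3) (2,4) (2,5) (2,6) (3,1) (3,2) (3,3) (3,4) (3,5) (3,6) (4,1) (4,2) (4,3) (4,4) (4,5) (4,6) (5,5) (5,6)] -> total=32
Click 2 (5,6) count=1: revealed 0 new [(none)] -> total=32
Click 3 (3,5) count=0: revealed 0 new [(none)] -> total=32
Click 4 (0,5) count=0: revealed 0 new [(none)] -> total=32

Answer: .######
.######
.######
.######
.######
.....##
.......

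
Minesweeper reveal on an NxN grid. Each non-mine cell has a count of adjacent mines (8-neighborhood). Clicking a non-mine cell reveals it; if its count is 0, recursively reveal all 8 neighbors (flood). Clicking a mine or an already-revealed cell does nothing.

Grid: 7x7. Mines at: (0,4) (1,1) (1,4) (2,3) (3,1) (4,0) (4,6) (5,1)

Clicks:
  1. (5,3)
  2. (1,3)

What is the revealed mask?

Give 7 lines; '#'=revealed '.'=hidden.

Click 1 (5,3) count=0: revealed 18 new [(3,2) (3,3) (3,4) (3,5) (4,2) (4,3) (4,4) (4,5) (5,2) (5,3) (5,4) (5,5) (5,6) (6,2) (6,3) (6,4) (6,5) (6,6)] -> total=18
Click 2 (1,3) count=3: revealed 1 new [(1,3)] -> total=19

Answer: .......
...#...
.......
..####.
..####.
..#####
..#####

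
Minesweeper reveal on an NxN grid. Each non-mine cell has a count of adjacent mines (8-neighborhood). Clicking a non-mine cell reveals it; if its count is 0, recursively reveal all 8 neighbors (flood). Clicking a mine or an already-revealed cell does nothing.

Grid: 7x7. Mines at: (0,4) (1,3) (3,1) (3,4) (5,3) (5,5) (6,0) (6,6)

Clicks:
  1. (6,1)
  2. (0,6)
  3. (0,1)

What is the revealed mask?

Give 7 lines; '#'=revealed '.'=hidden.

Answer: ###..##
###..##
###..##
.....##
.....##
.......
.#.....

Derivation:
Click 1 (6,1) count=1: revealed 1 new [(6,1)] -> total=1
Click 2 (0,6) count=0: revealed 10 new [(0,5) (0,6) (1,5) (1,6) (2,5) (2,6) (3,5) (3,6) (4,5) (4,6)] -> total=11
Click 3 (0,1) count=0: revealed 9 new [(0,0) (0,1) (0,2) (1,0) (1,1) (1,2) (2,0) (2,1) (2,2)] -> total=20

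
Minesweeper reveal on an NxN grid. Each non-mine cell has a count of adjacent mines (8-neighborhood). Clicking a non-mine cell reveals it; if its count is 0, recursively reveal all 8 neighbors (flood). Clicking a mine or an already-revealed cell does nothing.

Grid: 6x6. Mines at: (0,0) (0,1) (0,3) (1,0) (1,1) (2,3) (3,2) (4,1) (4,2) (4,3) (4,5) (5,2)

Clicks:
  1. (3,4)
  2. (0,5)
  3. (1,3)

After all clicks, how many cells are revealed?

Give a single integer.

Click 1 (3,4) count=3: revealed 1 new [(3,4)] -> total=1
Click 2 (0,5) count=0: revealed 7 new [(0,4) (0,5) (1,4) (1,5) (2,4) (2,5) (3,5)] -> total=8
Click 3 (1,3) count=2: revealed 1 new [(1,3)] -> total=9

Answer: 9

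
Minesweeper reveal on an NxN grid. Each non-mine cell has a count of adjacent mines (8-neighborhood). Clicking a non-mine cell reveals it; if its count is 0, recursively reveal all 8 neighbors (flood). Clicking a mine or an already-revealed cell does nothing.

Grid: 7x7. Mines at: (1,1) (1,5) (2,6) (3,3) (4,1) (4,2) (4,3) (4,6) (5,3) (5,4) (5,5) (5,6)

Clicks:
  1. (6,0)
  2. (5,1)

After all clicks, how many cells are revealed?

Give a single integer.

Answer: 6

Derivation:
Click 1 (6,0) count=0: revealed 6 new [(5,0) (5,1) (5,2) (6,0) (6,1) (6,2)] -> total=6
Click 2 (5,1) count=2: revealed 0 new [(none)] -> total=6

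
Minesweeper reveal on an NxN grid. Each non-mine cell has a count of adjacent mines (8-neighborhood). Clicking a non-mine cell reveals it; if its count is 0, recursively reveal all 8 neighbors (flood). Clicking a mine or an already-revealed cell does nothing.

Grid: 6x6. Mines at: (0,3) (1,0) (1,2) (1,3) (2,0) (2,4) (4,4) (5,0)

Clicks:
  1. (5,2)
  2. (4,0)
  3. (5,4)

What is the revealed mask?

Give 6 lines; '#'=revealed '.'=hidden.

Answer: ......
......
.###..
.###..
####..
.####.

Derivation:
Click 1 (5,2) count=0: revealed 12 new [(2,1) (2,2) (2,3) (3,1) (3,2) (3,3) (4,1) (4,2) (4,3) (5,1) (5,2) (5,3)] -> total=12
Click 2 (4,0) count=1: revealed 1 new [(4,0)] -> total=13
Click 3 (5,4) count=1: revealed 1 new [(5,4)] -> total=14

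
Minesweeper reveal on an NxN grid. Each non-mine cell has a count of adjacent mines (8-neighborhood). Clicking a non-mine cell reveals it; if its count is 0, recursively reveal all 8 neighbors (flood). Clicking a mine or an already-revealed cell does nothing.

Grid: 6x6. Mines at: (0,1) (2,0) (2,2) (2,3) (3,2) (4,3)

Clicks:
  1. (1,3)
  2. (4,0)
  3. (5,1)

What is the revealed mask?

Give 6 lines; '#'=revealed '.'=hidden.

Click 1 (1,3) count=2: revealed 1 new [(1,3)] -> total=1
Click 2 (4,0) count=0: revealed 8 new [(3,0) (3,1) (4,0) (4,1) (4,2) (5,0) (5,1) (5,2)] -> total=9
Click 3 (5,1) count=0: revealed 0 new [(none)] -> total=9

Answer: ......
...#..
......
##....
###...
###...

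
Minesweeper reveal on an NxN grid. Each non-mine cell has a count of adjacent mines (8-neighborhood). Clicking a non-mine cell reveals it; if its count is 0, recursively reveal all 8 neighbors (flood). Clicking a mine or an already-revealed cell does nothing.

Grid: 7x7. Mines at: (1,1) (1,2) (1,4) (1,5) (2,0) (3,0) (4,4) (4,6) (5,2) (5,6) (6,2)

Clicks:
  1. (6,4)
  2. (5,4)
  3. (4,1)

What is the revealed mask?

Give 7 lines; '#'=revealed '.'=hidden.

Answer: .......
.......
.......
.......
.#.....
...###.
...###.

Derivation:
Click 1 (6,4) count=0: revealed 6 new [(5,3) (5,4) (5,5) (6,3) (6,4) (6,5)] -> total=6
Click 2 (5,4) count=1: revealed 0 new [(none)] -> total=6
Click 3 (4,1) count=2: revealed 1 new [(4,1)] -> total=7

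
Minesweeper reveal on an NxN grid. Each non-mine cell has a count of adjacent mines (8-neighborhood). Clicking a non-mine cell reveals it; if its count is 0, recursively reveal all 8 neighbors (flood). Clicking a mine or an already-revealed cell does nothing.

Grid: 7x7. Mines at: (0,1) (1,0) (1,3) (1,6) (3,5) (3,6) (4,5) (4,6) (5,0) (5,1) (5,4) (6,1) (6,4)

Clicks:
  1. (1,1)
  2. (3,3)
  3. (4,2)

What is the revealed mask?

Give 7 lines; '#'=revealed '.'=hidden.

Answer: .......
.#.....
#####..
#####..
#####..
.......
.......

Derivation:
Click 1 (1,1) count=2: revealed 1 new [(1,1)] -> total=1
Click 2 (3,3) count=0: revealed 15 new [(2,0) (2,1) (2,2) (2,3) (2,4) (3,0) (3,1) (3,2) (3,3) (3,4) (4,0) (4,1) (4,2) (4,3) (4,4)] -> total=16
Click 3 (4,2) count=1: revealed 0 new [(none)] -> total=16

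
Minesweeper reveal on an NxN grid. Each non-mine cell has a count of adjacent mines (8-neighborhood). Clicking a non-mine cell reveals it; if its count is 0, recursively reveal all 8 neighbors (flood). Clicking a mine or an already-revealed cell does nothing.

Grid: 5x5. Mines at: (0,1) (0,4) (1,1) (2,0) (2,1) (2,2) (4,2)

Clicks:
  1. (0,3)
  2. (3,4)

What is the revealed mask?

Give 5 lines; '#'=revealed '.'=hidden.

Click 1 (0,3) count=1: revealed 1 new [(0,3)] -> total=1
Click 2 (3,4) count=0: revealed 8 new [(1,3) (1,4) (2,3) (2,4) (3,3) (3,4) (4,3) (4,4)] -> total=9

Answer: ...#.
...##
...##
...##
...##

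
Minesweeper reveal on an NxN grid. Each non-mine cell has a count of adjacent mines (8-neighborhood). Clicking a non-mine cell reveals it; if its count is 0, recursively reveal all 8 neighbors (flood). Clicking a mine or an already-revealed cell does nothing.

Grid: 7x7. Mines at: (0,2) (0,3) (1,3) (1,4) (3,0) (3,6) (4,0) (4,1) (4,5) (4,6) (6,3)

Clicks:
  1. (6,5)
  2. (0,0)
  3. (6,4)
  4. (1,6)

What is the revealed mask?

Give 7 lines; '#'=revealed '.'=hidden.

Answer: ##...##
##...##
##...##
.......
.......
....###
....###

Derivation:
Click 1 (6,5) count=0: revealed 6 new [(5,4) (5,5) (5,6) (6,4) (6,5) (6,6)] -> total=6
Click 2 (0,0) count=0: revealed 6 new [(0,0) (0,1) (1,0) (1,1) (2,0) (2,1)] -> total=12
Click 3 (6,4) count=1: revealed 0 new [(none)] -> total=12
Click 4 (1,6) count=0: revealed 6 new [(0,5) (0,6) (1,5) (1,6) (2,5) (2,6)] -> total=18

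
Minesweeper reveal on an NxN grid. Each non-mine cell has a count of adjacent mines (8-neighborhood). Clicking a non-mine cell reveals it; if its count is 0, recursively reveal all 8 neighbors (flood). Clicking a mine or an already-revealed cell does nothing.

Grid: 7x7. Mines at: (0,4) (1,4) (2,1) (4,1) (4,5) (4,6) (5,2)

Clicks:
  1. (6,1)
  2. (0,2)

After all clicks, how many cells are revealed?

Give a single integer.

Click 1 (6,1) count=1: revealed 1 new [(6,1)] -> total=1
Click 2 (0,2) count=0: revealed 8 new [(0,0) (0,1) (0,2) (0,3) (1,0) (1,1) (1,2) (1,3)] -> total=9

Answer: 9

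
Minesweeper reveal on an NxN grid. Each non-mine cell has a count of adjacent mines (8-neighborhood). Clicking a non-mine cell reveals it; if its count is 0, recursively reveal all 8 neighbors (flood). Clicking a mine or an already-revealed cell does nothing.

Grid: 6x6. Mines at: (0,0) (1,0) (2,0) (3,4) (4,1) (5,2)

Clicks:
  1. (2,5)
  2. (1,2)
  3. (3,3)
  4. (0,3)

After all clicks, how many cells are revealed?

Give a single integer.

Answer: 18

Derivation:
Click 1 (2,5) count=1: revealed 1 new [(2,5)] -> total=1
Click 2 (1,2) count=0: revealed 17 new [(0,1) (0,2) (0,3) (0,4) (0,5) (1,1) (1,2) (1,3) (1,4) (1,5) (2,1) (2,2) (2,3) (2,4) (3,1) (3,2) (3,3)] -> total=18
Click 3 (3,3) count=1: revealed 0 new [(none)] -> total=18
Click 4 (0,3) count=0: revealed 0 new [(none)] -> total=18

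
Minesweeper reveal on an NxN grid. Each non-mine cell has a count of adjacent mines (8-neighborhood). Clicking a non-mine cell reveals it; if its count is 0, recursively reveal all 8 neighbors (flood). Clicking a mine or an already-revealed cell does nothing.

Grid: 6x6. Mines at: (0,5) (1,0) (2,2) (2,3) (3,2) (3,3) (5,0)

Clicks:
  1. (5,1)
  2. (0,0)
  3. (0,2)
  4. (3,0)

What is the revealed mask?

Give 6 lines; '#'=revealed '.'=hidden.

Answer: #####.
.####.
##....
##....
##....
.#....

Derivation:
Click 1 (5,1) count=1: revealed 1 new [(5,1)] -> total=1
Click 2 (0,0) count=1: revealed 1 new [(0,0)] -> total=2
Click 3 (0,2) count=0: revealed 8 new [(0,1) (0,2) (0,3) (0,4) (1,1) (1,2) (1,3) (1,4)] -> total=10
Click 4 (3,0) count=0: revealed 6 new [(2,0) (2,1) (3,0) (3,1) (4,0) (4,1)] -> total=16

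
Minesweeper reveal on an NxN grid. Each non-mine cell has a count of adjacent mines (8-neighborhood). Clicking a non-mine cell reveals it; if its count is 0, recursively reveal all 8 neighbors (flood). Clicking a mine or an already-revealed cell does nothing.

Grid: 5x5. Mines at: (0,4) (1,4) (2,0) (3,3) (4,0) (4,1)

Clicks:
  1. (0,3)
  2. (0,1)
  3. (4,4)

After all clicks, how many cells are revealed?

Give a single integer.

Click 1 (0,3) count=2: revealed 1 new [(0,3)] -> total=1
Click 2 (0,1) count=0: revealed 10 new [(0,0) (0,1) (0,2) (1,0) (1,1) (1,2) (1,3) (2,1) (2,2) (2,3)] -> total=11
Click 3 (4,4) count=1: revealed 1 new [(4,4)] -> total=12

Answer: 12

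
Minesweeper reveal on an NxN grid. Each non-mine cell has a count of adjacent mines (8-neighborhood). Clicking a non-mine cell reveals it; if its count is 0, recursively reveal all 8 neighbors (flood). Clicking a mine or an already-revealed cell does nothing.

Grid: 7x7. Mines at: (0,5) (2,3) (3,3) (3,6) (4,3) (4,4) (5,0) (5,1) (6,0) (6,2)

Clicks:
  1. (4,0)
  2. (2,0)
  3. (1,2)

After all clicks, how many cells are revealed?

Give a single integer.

Answer: 19

Derivation:
Click 1 (4,0) count=2: revealed 1 new [(4,0)] -> total=1
Click 2 (2,0) count=0: revealed 18 new [(0,0) (0,1) (0,2) (0,3) (0,4) (1,0) (1,1) (1,2) (1,3) (1,4) (2,0) (2,1) (2,2) (3,0) (3,1) (3,2) (4,1) (4,2)] -> total=19
Click 3 (1,2) count=1: revealed 0 new [(none)] -> total=19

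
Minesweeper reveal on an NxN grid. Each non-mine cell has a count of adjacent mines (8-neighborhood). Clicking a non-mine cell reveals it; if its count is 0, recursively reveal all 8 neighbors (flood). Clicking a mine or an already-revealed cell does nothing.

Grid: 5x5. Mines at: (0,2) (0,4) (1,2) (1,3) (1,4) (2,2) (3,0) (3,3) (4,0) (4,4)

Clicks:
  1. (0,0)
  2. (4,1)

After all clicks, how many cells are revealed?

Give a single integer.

Click 1 (0,0) count=0: revealed 6 new [(0,0) (0,1) (1,0) (1,1) (2,0) (2,1)] -> total=6
Click 2 (4,1) count=2: revealed 1 new [(4,1)] -> total=7

Answer: 7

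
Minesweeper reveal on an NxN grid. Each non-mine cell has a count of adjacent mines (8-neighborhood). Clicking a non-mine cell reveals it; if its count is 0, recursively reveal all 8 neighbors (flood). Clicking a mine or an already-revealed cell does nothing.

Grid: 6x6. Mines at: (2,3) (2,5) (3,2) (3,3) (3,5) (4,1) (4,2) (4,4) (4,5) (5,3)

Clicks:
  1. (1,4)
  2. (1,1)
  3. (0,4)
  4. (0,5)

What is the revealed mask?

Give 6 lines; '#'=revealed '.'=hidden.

Click 1 (1,4) count=2: revealed 1 new [(1,4)] -> total=1
Click 2 (1,1) count=0: revealed 16 new [(0,0) (0,1) (0,2) (0,3) (0,4) (0,5) (1,0) (1,1) (1,2) (1,3) (1,5) (2,0) (2,1) (2,2) (3,0) (3,1)] -> total=17
Click 3 (0,4) count=0: revealed 0 new [(none)] -> total=17
Click 4 (0,5) count=0: revealed 0 new [(none)] -> total=17

Answer: ######
######
###...
##....
......
......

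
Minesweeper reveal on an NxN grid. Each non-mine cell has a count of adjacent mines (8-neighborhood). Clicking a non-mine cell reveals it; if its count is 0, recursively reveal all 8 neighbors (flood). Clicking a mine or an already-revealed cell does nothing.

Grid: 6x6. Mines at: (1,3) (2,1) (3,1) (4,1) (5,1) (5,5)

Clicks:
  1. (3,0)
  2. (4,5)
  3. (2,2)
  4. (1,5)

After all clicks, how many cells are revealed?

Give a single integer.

Answer: 20

Derivation:
Click 1 (3,0) count=3: revealed 1 new [(3,0)] -> total=1
Click 2 (4,5) count=1: revealed 1 new [(4,5)] -> total=2
Click 3 (2,2) count=3: revealed 1 new [(2,2)] -> total=3
Click 4 (1,5) count=0: revealed 17 new [(0,4) (0,5) (1,4) (1,5) (2,3) (2,4) (2,5) (3,2) (3,3) (3,4) (3,5) (4,2) (4,3) (4,4) (5,2) (5,3) (5,4)] -> total=20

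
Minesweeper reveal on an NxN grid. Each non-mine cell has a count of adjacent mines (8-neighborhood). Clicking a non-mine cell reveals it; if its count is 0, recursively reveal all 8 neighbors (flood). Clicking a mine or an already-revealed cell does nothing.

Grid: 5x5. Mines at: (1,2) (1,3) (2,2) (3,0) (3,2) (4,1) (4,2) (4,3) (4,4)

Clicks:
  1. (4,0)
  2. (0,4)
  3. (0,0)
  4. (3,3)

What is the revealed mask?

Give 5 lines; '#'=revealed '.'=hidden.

Answer: ##..#
##...
##...
...#.
#....

Derivation:
Click 1 (4,0) count=2: revealed 1 new [(4,0)] -> total=1
Click 2 (0,4) count=1: revealed 1 new [(0,4)] -> total=2
Click 3 (0,0) count=0: revealed 6 new [(0,0) (0,1) (1,0) (1,1) (2,0) (2,1)] -> total=8
Click 4 (3,3) count=5: revealed 1 new [(3,3)] -> total=9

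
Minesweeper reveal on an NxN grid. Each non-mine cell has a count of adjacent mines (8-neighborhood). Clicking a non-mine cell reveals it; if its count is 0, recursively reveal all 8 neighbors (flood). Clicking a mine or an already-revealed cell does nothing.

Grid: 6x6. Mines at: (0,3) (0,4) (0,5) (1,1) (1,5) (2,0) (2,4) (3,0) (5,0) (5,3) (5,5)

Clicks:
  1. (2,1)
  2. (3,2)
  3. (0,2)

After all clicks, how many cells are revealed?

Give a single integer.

Click 1 (2,1) count=3: revealed 1 new [(2,1)] -> total=1
Click 2 (3,2) count=0: revealed 8 new [(2,2) (2,3) (3,1) (3,2) (3,3) (4,1) (4,2) (4,3)] -> total=9
Click 3 (0,2) count=2: revealed 1 new [(0,2)] -> total=10

Answer: 10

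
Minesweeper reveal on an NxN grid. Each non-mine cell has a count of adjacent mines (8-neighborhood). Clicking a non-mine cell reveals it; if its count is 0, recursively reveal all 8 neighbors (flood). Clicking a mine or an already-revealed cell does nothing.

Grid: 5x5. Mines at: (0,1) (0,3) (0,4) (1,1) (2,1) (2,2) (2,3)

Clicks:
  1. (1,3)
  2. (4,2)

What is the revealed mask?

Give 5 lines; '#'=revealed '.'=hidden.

Click 1 (1,3) count=4: revealed 1 new [(1,3)] -> total=1
Click 2 (4,2) count=0: revealed 10 new [(3,0) (3,1) (3,2) (3,3) (3,4) (4,0) (4,1) (4,2) (4,3) (4,4)] -> total=11

Answer: .....
...#.
.....
#####
#####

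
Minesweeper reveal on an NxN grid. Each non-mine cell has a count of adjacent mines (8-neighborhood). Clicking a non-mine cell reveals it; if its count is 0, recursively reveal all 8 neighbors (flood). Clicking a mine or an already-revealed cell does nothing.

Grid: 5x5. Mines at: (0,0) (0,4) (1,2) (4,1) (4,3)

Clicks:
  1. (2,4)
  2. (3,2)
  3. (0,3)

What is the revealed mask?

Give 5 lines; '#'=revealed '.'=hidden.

Answer: ...#.
...##
...##
..###
.....

Derivation:
Click 1 (2,4) count=0: revealed 6 new [(1,3) (1,4) (2,3) (2,4) (3,3) (3,4)] -> total=6
Click 2 (3,2) count=2: revealed 1 new [(3,2)] -> total=7
Click 3 (0,3) count=2: revealed 1 new [(0,3)] -> total=8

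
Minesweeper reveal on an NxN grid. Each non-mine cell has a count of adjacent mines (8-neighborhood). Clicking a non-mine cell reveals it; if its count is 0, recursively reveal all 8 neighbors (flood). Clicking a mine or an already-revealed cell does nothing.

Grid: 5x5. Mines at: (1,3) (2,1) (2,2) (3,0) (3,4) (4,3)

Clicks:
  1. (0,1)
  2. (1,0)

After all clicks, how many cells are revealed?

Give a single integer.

Click 1 (0,1) count=0: revealed 6 new [(0,0) (0,1) (0,2) (1,0) (1,1) (1,2)] -> total=6
Click 2 (1,0) count=1: revealed 0 new [(none)] -> total=6

Answer: 6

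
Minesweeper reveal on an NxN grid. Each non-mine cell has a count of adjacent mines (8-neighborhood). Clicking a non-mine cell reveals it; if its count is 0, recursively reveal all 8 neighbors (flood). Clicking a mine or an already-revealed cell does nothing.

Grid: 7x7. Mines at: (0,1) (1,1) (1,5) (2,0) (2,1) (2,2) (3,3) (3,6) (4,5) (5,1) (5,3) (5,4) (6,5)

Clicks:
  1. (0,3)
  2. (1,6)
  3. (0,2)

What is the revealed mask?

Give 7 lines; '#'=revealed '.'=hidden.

Click 1 (0,3) count=0: revealed 6 new [(0,2) (0,3) (0,4) (1,2) (1,3) (1,4)] -> total=6
Click 2 (1,6) count=1: revealed 1 new [(1,6)] -> total=7
Click 3 (0,2) count=2: revealed 0 new [(none)] -> total=7

Answer: ..###..
..###.#
.......
.......
.......
.......
.......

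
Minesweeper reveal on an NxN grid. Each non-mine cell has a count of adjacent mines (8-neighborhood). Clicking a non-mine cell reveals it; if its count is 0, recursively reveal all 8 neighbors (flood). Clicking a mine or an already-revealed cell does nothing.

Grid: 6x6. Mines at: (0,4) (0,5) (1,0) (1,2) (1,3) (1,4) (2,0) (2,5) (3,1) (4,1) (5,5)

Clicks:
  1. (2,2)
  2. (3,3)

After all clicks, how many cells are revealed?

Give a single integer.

Answer: 12

Derivation:
Click 1 (2,2) count=3: revealed 1 new [(2,2)] -> total=1
Click 2 (3,3) count=0: revealed 11 new [(2,3) (2,4) (3,2) (3,3) (3,4) (4,2) (4,3) (4,4) (5,2) (5,3) (5,4)] -> total=12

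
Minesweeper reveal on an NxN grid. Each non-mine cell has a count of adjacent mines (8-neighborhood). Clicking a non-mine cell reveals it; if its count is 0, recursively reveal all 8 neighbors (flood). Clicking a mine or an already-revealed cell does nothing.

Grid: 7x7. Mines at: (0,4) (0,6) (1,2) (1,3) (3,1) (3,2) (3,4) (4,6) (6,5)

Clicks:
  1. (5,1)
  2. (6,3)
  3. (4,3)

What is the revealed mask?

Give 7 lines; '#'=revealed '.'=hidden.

Click 1 (5,1) count=0: revealed 15 new [(4,0) (4,1) (4,2) (4,3) (4,4) (5,0) (5,1) (5,2) (5,3) (5,4) (6,0) (6,1) (6,2) (6,3) (6,4)] -> total=15
Click 2 (6,3) count=0: revealed 0 new [(none)] -> total=15
Click 3 (4,3) count=2: revealed 0 new [(none)] -> total=15

Answer: .......
.......
.......
.......
#####..
#####..
#####..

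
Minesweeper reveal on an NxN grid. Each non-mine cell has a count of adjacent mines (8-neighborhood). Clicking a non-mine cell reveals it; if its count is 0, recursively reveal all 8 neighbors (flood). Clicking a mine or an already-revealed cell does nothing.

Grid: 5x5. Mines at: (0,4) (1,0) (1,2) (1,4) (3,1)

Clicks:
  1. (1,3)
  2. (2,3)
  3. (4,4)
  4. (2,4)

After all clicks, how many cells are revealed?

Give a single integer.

Click 1 (1,3) count=3: revealed 1 new [(1,3)] -> total=1
Click 2 (2,3) count=2: revealed 1 new [(2,3)] -> total=2
Click 3 (4,4) count=0: revealed 8 new [(2,2) (2,4) (3,2) (3,3) (3,4) (4,2) (4,3) (4,4)] -> total=10
Click 4 (2,4) count=1: revealed 0 new [(none)] -> total=10

Answer: 10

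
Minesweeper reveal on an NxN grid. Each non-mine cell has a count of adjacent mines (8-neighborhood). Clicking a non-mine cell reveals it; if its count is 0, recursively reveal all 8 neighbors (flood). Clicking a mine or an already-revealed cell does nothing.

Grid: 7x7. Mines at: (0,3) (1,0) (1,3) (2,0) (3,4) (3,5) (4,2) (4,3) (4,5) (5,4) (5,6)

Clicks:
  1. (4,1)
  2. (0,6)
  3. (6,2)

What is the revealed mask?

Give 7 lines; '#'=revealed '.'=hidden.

Click 1 (4,1) count=1: revealed 1 new [(4,1)] -> total=1
Click 2 (0,6) count=0: revealed 9 new [(0,4) (0,5) (0,6) (1,4) (1,5) (1,6) (2,4) (2,5) (2,6)] -> total=10
Click 3 (6,2) count=0: revealed 11 new [(3,0) (3,1) (4,0) (5,0) (5,1) (5,2) (5,3) (6,0) (6,1) (6,2) (6,3)] -> total=21

Answer: ....###
....###
....###
##.....
##.....
####...
####...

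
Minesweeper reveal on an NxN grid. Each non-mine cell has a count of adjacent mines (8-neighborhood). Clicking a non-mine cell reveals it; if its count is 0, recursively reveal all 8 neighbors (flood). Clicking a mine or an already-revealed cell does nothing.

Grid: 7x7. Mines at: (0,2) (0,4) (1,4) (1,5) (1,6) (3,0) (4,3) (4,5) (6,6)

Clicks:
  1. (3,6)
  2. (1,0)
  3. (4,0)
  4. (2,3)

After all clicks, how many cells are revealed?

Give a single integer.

Click 1 (3,6) count=1: revealed 1 new [(3,6)] -> total=1
Click 2 (1,0) count=0: revealed 6 new [(0,0) (0,1) (1,0) (1,1) (2,0) (2,1)] -> total=7
Click 3 (4,0) count=1: revealed 1 new [(4,0)] -> total=8
Click 4 (2,3) count=1: revealed 1 new [(2,3)] -> total=9

Answer: 9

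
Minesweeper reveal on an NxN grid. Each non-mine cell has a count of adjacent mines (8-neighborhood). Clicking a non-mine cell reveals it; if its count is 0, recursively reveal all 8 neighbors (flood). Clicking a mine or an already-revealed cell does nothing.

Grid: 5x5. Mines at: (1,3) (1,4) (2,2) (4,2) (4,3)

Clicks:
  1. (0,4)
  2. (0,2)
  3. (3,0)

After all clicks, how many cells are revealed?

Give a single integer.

Click 1 (0,4) count=2: revealed 1 new [(0,4)] -> total=1
Click 2 (0,2) count=1: revealed 1 new [(0,2)] -> total=2
Click 3 (3,0) count=0: revealed 11 new [(0,0) (0,1) (1,0) (1,1) (1,2) (2,0) (2,1) (3,0) (3,1) (4,0) (4,1)] -> total=13

Answer: 13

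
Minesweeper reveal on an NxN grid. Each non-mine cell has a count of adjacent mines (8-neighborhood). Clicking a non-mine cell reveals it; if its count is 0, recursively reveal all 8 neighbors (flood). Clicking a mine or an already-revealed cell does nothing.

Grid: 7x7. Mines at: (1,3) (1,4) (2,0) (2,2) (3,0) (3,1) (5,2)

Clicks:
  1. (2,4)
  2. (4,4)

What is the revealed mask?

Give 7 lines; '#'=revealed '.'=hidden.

Answer: .....##
.....##
...####
...####
...####
...####
...####

Derivation:
Click 1 (2,4) count=2: revealed 1 new [(2,4)] -> total=1
Click 2 (4,4) count=0: revealed 23 new [(0,5) (0,6) (1,5) (1,6) (2,3) (2,5) (2,6) (3,3) (3,4) (3,5) (3,6) (4,3) (4,4) (4,5) (4,6) (5,3) (5,4) (5,5) (5,6) (6,3) (6,4) (6,5) (6,6)] -> total=24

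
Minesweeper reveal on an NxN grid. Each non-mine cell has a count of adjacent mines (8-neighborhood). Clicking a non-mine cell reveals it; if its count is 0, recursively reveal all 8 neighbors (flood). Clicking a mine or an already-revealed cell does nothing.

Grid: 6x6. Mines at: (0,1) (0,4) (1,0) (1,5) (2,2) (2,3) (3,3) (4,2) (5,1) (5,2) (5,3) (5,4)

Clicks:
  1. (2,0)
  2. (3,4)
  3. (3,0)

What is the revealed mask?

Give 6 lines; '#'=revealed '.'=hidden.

Click 1 (2,0) count=1: revealed 1 new [(2,0)] -> total=1
Click 2 (3,4) count=2: revealed 1 new [(3,4)] -> total=2
Click 3 (3,0) count=0: revealed 5 new [(2,1) (3,0) (3,1) (4,0) (4,1)] -> total=7

Answer: ......
......
##....
##..#.
##....
......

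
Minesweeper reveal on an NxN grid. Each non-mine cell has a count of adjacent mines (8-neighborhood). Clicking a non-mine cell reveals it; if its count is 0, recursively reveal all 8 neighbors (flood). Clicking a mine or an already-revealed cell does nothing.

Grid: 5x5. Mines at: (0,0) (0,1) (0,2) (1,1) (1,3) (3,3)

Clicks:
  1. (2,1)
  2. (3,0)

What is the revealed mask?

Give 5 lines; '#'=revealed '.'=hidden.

Answer: .....
.....
###..
###..
###..

Derivation:
Click 1 (2,1) count=1: revealed 1 new [(2,1)] -> total=1
Click 2 (3,0) count=0: revealed 8 new [(2,0) (2,2) (3,0) (3,1) (3,2) (4,0) (4,1) (4,2)] -> total=9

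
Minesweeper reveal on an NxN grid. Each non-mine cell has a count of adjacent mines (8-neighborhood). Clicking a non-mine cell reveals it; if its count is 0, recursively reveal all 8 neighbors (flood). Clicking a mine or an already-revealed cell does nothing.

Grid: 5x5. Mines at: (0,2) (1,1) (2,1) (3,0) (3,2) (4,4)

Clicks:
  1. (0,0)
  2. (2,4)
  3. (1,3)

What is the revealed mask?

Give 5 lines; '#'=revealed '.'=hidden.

Answer: #..##
...##
...##
...##
.....

Derivation:
Click 1 (0,0) count=1: revealed 1 new [(0,0)] -> total=1
Click 2 (2,4) count=0: revealed 8 new [(0,3) (0,4) (1,3) (1,4) (2,3) (2,4) (3,3) (3,4)] -> total=9
Click 3 (1,3) count=1: revealed 0 new [(none)] -> total=9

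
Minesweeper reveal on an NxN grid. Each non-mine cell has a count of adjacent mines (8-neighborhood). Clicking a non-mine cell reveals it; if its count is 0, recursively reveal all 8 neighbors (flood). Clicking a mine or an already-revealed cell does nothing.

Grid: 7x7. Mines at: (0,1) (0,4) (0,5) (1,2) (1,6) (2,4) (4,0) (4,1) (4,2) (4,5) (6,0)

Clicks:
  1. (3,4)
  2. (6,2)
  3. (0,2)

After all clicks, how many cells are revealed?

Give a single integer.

Click 1 (3,4) count=2: revealed 1 new [(3,4)] -> total=1
Click 2 (6,2) count=0: revealed 12 new [(5,1) (5,2) (5,3) (5,4) (5,5) (5,6) (6,1) (6,2) (6,3) (6,4) (6,5) (6,6)] -> total=13
Click 3 (0,2) count=2: revealed 1 new [(0,2)] -> total=14

Answer: 14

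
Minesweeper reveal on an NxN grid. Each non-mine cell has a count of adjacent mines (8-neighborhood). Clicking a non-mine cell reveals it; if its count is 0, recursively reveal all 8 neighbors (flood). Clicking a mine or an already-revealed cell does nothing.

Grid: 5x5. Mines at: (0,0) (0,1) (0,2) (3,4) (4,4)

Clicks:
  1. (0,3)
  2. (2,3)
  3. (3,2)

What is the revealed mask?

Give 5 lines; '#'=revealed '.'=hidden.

Answer: ...#.
####.
####.
####.
####.

Derivation:
Click 1 (0,3) count=1: revealed 1 new [(0,3)] -> total=1
Click 2 (2,3) count=1: revealed 1 new [(2,3)] -> total=2
Click 3 (3,2) count=0: revealed 15 new [(1,0) (1,1) (1,2) (1,3) (2,0) (2,1) (2,2) (3,0) (3,1) (3,2) (3,3) (4,0) (4,1) (4,2) (4,3)] -> total=17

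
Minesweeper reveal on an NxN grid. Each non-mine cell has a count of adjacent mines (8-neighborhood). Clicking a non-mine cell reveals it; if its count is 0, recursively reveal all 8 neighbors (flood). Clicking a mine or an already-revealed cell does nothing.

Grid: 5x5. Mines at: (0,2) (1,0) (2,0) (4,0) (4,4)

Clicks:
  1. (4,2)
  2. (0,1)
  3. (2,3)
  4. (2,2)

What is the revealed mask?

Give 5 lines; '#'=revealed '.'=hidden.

Answer: .#.##
.####
.####
.####
.###.

Derivation:
Click 1 (4,2) count=0: revealed 17 new [(0,3) (0,4) (1,1) (1,2) (1,3) (1,4) (2,1) (2,2) (2,3) (2,4) (3,1) (3,2) (3,3) (3,4) (4,1) (4,2) (4,3)] -> total=17
Click 2 (0,1) count=2: revealed 1 new [(0,1)] -> total=18
Click 3 (2,3) count=0: revealed 0 new [(none)] -> total=18
Click 4 (2,2) count=0: revealed 0 new [(none)] -> total=18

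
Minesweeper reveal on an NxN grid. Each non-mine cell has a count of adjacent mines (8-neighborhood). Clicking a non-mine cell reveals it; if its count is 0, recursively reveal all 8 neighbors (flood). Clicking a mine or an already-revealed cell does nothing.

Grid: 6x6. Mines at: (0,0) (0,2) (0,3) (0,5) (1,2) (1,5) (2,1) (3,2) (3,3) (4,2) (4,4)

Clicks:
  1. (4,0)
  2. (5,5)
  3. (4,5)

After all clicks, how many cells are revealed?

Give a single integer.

Answer: 8

Derivation:
Click 1 (4,0) count=0: revealed 6 new [(3,0) (3,1) (4,0) (4,1) (5,0) (5,1)] -> total=6
Click 2 (5,5) count=1: revealed 1 new [(5,5)] -> total=7
Click 3 (4,5) count=1: revealed 1 new [(4,5)] -> total=8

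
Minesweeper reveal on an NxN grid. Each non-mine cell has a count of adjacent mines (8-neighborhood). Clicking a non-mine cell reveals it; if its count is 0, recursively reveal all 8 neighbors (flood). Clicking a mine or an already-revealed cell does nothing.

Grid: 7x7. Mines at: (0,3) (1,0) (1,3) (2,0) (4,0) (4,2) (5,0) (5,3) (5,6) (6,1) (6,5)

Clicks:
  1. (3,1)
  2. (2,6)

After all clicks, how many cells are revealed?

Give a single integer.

Click 1 (3,1) count=3: revealed 1 new [(3,1)] -> total=1
Click 2 (2,6) count=0: revealed 18 new [(0,4) (0,5) (0,6) (1,4) (1,5) (1,6) (2,3) (2,4) (2,5) (2,6) (3,3) (3,4) (3,5) (3,6) (4,3) (4,4) (4,5) (4,6)] -> total=19

Answer: 19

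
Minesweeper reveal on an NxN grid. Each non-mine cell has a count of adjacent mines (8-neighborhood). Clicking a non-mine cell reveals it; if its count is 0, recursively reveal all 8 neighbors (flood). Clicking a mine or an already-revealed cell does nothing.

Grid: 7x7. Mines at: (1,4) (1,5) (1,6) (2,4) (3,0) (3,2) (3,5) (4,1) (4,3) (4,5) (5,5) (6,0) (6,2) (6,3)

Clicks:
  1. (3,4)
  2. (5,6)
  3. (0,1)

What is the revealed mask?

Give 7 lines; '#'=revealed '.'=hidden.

Click 1 (3,4) count=4: revealed 1 new [(3,4)] -> total=1
Click 2 (5,6) count=2: revealed 1 new [(5,6)] -> total=2
Click 3 (0,1) count=0: revealed 12 new [(0,0) (0,1) (0,2) (0,3) (1,0) (1,1) (1,2) (1,3) (2,0) (2,1) (2,2) (2,3)] -> total=14

Answer: ####...
####...
####...
....#..
.......
......#
.......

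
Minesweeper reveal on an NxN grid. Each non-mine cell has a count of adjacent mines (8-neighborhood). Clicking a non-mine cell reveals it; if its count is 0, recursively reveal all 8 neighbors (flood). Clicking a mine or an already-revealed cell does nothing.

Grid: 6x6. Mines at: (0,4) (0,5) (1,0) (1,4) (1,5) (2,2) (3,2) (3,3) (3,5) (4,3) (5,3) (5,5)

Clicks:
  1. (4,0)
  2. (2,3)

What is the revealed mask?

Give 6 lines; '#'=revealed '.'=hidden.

Answer: ......
......
##.#..
##....
###...
###...

Derivation:
Click 1 (4,0) count=0: revealed 10 new [(2,0) (2,1) (3,0) (3,1) (4,0) (4,1) (4,2) (5,0) (5,1) (5,2)] -> total=10
Click 2 (2,3) count=4: revealed 1 new [(2,3)] -> total=11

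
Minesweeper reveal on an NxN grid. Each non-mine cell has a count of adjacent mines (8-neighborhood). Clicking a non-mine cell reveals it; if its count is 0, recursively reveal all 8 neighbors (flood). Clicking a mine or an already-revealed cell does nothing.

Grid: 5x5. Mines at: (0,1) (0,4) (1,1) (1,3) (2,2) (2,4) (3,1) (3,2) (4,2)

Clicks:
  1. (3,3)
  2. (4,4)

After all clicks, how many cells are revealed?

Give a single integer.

Answer: 4

Derivation:
Click 1 (3,3) count=4: revealed 1 new [(3,3)] -> total=1
Click 2 (4,4) count=0: revealed 3 new [(3,4) (4,3) (4,4)] -> total=4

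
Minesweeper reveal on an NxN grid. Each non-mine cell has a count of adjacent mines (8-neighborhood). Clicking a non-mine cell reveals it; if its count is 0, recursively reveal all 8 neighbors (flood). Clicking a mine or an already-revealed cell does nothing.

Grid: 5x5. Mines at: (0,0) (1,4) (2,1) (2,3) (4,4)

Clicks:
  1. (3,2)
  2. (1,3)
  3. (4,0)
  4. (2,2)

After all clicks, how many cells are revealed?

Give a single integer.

Click 1 (3,2) count=2: revealed 1 new [(3,2)] -> total=1
Click 2 (1,3) count=2: revealed 1 new [(1,3)] -> total=2
Click 3 (4,0) count=0: revealed 7 new [(3,0) (3,1) (3,3) (4,0) (4,1) (4,2) (4,3)] -> total=9
Click 4 (2,2) count=2: revealed 1 new [(2,2)] -> total=10

Answer: 10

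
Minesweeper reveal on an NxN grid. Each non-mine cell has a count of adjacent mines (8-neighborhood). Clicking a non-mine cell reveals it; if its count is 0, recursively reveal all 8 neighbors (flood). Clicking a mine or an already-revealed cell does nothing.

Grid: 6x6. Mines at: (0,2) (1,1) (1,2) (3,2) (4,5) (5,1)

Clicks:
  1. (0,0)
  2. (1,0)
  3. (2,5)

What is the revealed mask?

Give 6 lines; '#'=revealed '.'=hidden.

Answer: #..###
#..###
...###
...###
......
......

Derivation:
Click 1 (0,0) count=1: revealed 1 new [(0,0)] -> total=1
Click 2 (1,0) count=1: revealed 1 new [(1,0)] -> total=2
Click 3 (2,5) count=0: revealed 12 new [(0,3) (0,4) (0,5) (1,3) (1,4) (1,5) (2,3) (2,4) (2,5) (3,3) (3,4) (3,5)] -> total=14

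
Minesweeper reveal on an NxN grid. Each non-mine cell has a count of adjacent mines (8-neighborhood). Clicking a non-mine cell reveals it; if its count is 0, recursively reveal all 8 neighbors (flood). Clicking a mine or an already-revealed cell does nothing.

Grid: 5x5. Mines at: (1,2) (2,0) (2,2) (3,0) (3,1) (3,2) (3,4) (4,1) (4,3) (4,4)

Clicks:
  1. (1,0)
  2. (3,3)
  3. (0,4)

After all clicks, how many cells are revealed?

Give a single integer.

Answer: 8

Derivation:
Click 1 (1,0) count=1: revealed 1 new [(1,0)] -> total=1
Click 2 (3,3) count=5: revealed 1 new [(3,3)] -> total=2
Click 3 (0,4) count=0: revealed 6 new [(0,3) (0,4) (1,3) (1,4) (2,3) (2,4)] -> total=8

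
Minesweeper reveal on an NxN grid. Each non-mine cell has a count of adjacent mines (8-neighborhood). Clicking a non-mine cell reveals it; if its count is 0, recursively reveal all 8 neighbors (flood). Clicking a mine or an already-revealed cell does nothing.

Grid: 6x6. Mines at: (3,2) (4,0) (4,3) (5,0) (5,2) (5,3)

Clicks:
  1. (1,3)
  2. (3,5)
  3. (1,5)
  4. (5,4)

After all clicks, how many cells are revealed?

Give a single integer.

Click 1 (1,3) count=0: revealed 27 new [(0,0) (0,1) (0,2) (0,3) (0,4) (0,5) (1,0) (1,1) (1,2) (1,3) (1,4) (1,5) (2,0) (2,1) (2,2) (2,3) (2,4) (2,5) (3,0) (3,1) (3,3) (3,4) (3,5) (4,4) (4,5) (5,4) (5,5)] -> total=27
Click 2 (3,5) count=0: revealed 0 new [(none)] -> total=27
Click 3 (1,5) count=0: revealed 0 new [(none)] -> total=27
Click 4 (5,4) count=2: revealed 0 new [(none)] -> total=27

Answer: 27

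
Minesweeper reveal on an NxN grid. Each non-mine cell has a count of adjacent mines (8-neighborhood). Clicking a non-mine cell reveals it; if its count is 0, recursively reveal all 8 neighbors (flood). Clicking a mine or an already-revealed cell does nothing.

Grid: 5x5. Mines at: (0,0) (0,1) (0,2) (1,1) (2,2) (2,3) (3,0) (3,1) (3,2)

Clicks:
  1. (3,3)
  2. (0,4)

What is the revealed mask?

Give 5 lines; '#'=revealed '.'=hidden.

Click 1 (3,3) count=3: revealed 1 new [(3,3)] -> total=1
Click 2 (0,4) count=0: revealed 4 new [(0,3) (0,4) (1,3) (1,4)] -> total=5

Answer: ...##
...##
.....
...#.
.....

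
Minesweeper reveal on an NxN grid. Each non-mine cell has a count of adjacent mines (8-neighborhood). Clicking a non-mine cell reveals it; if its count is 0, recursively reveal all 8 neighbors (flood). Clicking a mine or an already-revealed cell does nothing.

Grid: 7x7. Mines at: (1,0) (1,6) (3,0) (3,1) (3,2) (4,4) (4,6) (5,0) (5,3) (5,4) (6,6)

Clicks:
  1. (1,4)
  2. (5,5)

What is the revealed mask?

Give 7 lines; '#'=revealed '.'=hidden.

Click 1 (1,4) count=0: revealed 18 new [(0,1) (0,2) (0,3) (0,4) (0,5) (1,1) (1,2) (1,3) (1,4) (1,5) (2,1) (2,2) (2,3) (2,4) (2,5) (3,3) (3,4) (3,5)] -> total=18
Click 2 (5,5) count=4: revealed 1 new [(5,5)] -> total=19

Answer: .#####.
.#####.
.#####.
...###.
.......
.....#.
.......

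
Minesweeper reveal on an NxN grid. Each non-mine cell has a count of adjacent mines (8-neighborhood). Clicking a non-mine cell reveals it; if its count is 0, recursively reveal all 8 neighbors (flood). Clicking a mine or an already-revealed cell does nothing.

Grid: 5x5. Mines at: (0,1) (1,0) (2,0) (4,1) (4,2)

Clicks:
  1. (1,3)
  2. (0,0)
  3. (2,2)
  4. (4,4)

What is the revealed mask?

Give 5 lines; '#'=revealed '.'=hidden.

Click 1 (1,3) count=0: revealed 17 new [(0,2) (0,3) (0,4) (1,1) (1,2) (1,3) (1,4) (2,1) (2,2) (2,3) (2,4) (3,1) (3,2) (3,3) (3,4) (4,3) (4,4)] -> total=17
Click 2 (0,0) count=2: revealed 1 new [(0,0)] -> total=18
Click 3 (2,2) count=0: revealed 0 new [(none)] -> total=18
Click 4 (4,4) count=0: revealed 0 new [(none)] -> total=18

Answer: #.###
.####
.####
.####
...##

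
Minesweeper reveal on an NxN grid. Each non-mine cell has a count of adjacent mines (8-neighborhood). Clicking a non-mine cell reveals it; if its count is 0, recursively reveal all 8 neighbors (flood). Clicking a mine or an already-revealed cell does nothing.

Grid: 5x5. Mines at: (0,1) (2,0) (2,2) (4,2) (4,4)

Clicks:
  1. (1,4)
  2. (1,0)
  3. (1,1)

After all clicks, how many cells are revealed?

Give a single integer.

Answer: 12

Derivation:
Click 1 (1,4) count=0: revealed 10 new [(0,2) (0,3) (0,4) (1,2) (1,3) (1,4) (2,3) (2,4) (3,3) (3,4)] -> total=10
Click 2 (1,0) count=2: revealed 1 new [(1,0)] -> total=11
Click 3 (1,1) count=3: revealed 1 new [(1,1)] -> total=12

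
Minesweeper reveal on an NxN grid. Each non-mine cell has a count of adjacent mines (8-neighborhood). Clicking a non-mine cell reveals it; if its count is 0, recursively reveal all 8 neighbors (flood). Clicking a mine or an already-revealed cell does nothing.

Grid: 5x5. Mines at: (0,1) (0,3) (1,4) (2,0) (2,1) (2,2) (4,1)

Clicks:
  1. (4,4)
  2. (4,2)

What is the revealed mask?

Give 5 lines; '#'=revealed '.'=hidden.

Answer: .....
.....
...##
..###
..###

Derivation:
Click 1 (4,4) count=0: revealed 8 new [(2,3) (2,4) (3,2) (3,3) (3,4) (4,2) (4,3) (4,4)] -> total=8
Click 2 (4,2) count=1: revealed 0 new [(none)] -> total=8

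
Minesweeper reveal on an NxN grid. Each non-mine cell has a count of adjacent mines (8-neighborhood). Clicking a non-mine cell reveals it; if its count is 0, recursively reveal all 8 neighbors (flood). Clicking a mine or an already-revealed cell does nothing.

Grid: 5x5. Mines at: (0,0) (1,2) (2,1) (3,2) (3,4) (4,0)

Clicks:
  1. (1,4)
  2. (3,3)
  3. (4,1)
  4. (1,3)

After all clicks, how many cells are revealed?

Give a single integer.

Answer: 8

Derivation:
Click 1 (1,4) count=0: revealed 6 new [(0,3) (0,4) (1,3) (1,4) (2,3) (2,4)] -> total=6
Click 2 (3,3) count=2: revealed 1 new [(3,3)] -> total=7
Click 3 (4,1) count=2: revealed 1 new [(4,1)] -> total=8
Click 4 (1,3) count=1: revealed 0 new [(none)] -> total=8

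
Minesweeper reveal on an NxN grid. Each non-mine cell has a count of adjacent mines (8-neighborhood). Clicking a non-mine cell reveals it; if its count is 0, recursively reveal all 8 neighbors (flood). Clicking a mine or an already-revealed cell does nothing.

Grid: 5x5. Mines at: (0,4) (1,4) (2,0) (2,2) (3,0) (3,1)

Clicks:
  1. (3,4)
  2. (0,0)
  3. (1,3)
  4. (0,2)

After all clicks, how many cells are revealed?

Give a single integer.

Click 1 (3,4) count=0: revealed 8 new [(2,3) (2,4) (3,2) (3,3) (3,4) (4,2) (4,3) (4,4)] -> total=8
Click 2 (0,0) count=0: revealed 8 new [(0,0) (0,1) (0,2) (0,3) (1,0) (1,1) (1,2) (1,3)] -> total=16
Click 3 (1,3) count=3: revealed 0 new [(none)] -> total=16
Click 4 (0,2) count=0: revealed 0 new [(none)] -> total=16

Answer: 16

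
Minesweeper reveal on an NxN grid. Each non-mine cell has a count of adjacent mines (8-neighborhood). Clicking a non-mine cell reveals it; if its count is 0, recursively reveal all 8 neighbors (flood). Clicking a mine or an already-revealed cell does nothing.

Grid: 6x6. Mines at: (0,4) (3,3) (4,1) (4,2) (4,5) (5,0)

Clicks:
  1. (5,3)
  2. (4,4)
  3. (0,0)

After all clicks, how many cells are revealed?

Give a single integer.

Click 1 (5,3) count=1: revealed 1 new [(5,3)] -> total=1
Click 2 (4,4) count=2: revealed 1 new [(4,4)] -> total=2
Click 3 (0,0) count=0: revealed 15 new [(0,0) (0,1) (0,2) (0,3) (1,0) (1,1) (1,2) (1,3) (2,0) (2,1) (2,2) (2,3) (3,0) (3,1) (3,2)] -> total=17

Answer: 17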